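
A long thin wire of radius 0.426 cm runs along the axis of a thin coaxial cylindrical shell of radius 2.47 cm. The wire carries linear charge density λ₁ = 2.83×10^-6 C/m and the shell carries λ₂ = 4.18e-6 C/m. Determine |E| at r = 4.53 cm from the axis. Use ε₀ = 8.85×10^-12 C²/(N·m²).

Coaxial Gaussian cylinder, radius r = 4.53 cm, length L (r > 2.47 cm, enclosing both).
λ_enc = λ₁ + λ₂ = (2.83×10^-6) + (4.18×10^-6) = 7.01×10^-6 C/m.
Applying ∮E·dA = Q_enc/ε₀ with the end caps contributing no flux:
E = |λ_enc|/(2πε₀r) = (7.01e-6)/(2π·8.85×10^-12·0.0453) = 2.78×10^6 N/C.

|E| ≈ 2.78e6 V/m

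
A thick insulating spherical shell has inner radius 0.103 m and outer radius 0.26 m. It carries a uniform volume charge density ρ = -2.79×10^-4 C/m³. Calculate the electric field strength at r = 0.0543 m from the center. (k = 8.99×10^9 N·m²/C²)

By spherical symmetry E is radial; choose a Gaussian sphere of radius r = 0.0543 m (r < 0.103 m, inside the empty cavity).
Q_enc = 0 (all charge lies at larger r); Gauss's law gives E = 0.

|E| = 0 N/C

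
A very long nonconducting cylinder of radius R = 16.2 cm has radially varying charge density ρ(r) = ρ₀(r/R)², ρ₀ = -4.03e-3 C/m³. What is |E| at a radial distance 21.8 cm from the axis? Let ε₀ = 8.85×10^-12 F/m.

|E| ≈ 1.37×10^7 N/C

Coaxial Gaussian cylinder, radius r = 21.8 cm, length L (r > R, full charge per length enclosed).
λ_enc = 2π ∫₀^R ρ₀(r'/R)^2 r' dr' = 2πρ₀R²/4 = -1.661×10^-4 C/m.
Applying ∮E·dA = Q_enc/ε₀ with the end caps contributing no flux:
E = |λ_enc|/(2πε₀r) = (1.661×10^-4)/(2π·8.85×10^-12·0.218) = 1.37×10^7 N/C.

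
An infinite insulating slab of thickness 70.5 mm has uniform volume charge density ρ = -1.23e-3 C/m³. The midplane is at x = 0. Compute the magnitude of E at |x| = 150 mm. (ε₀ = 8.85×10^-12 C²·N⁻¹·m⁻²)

The point |x| = 150 mm lies outside the slab (half-thickness 0.03525 m). A symmetric pillbox spanning the full slab encloses Q_enc = ρ·d·A.
Flux = 2EA ⇒ E = |ρ|d/(2ε₀), independent of distance outside.
E = (1.23×10^-3)(0.0705)/(2·8.85×10^-12) = 4.90×10^6 N/C.

|E| = 4.90e6 V/m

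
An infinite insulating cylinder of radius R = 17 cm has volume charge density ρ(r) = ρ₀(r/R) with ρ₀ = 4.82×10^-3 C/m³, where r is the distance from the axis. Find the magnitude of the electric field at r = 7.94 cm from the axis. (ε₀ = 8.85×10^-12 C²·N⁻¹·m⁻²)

Coaxial Gaussian cylinder, radius r = 7.94 cm, length L (r < R).
Integrating ρ over the cross-section to radius r: λ_enc = (2πρ₀/R) ∫₀^r r'^2 dr' = 2πρ₀ r^3/(3·R) = 2.972×10^-5 C/m.
By Gauss's law (flux through the curved wall only), E·2πrL = λ_enc L/ε₀.
E = |λ_enc|/(2πε₀r) = (2.972×10^-5)/(2π·8.85×10^-12·0.0794) = 6.73e6 N/C.

|E| = 6.73e6 N/C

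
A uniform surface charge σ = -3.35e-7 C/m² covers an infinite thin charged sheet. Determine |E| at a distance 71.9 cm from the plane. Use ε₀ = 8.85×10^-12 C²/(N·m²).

E = 1.89×10^4 N/C

Choose a cylindrical pillbox piercing the sheet, end faces (area A) parallel to it.
Flux Φ = 2EA and Q_enc = σA, so 2EA = σA/ε₀ ⇒ E = |σ|/(2ε₀), independent of distance.
E = |σ|/(2ε₀) = (3.35e-7)/(2·8.85×10^-12) = 1.89×10^4 N/C.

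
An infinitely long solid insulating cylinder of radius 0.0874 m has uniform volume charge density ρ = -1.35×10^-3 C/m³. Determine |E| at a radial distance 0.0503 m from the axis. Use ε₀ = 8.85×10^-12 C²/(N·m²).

Choose a coaxial cylinder of radius r = 0.0503 m (arbitrary length L) as the Gaussian surface (r < R).
Charge inside radius r per length L is ρ·πr²·L, so λ_enc = ρπr² = -1.073×10^-5 C/m.
Applying ∮E·dA = Q_enc/ε₀ with the end caps contributing no flux:
E = |λ_enc|/(2πε₀r) = (1.073e-5)/(2π·8.85×10^-12·0.0503) = 3.84×10^6 N/C.

3.84×10^6 N/C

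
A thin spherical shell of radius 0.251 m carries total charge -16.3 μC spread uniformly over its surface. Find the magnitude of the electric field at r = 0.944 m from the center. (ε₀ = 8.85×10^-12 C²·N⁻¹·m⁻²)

Use a concentric Gaussian sphere at r = 0.944 m (r > 0.251 m).
The entire shell is enclosed: Q_enc = -1.63e-5 C.
By Gauss's law, ∮E·dA = E·4πr² = Q_enc/ε₀.
E = |Q_enc|/(4πε₀r²) = (1.63e-5)/(4π·8.85×10^-12·(0.944)²) = 1.64×10^5 N/C.

|E| ≈ 1.64e5 N/C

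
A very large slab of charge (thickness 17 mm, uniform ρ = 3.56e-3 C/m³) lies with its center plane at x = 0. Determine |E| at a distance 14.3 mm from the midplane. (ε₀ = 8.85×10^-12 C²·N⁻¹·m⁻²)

3.42×10^6 V/m

The point |x| = 14.3 mm lies outside the slab (half-thickness 0.0085 m). A symmetric pillbox spanning the full slab encloses Q_enc = ρ·d·A.
Flux = 2EA ⇒ E = |ρ|d/(2ε₀), independent of distance outside.
E = (3.56×10^-3)(0.017)/(2·8.85×10^-12) = 3.42e6 N/C.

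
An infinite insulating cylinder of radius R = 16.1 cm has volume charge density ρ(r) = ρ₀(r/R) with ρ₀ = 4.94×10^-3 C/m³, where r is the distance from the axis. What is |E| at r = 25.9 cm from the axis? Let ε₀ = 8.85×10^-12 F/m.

E ≈ 1.86e7 V/m

Coaxial Gaussian cylinder, radius r = 25.9 cm, length L (r > R, full charge per length enclosed).
λ_enc = 2π ∫₀^R ρ₀(r'/R)^1 r' dr' = 2πρ₀R²/3 = 2.682×10^-4 C/m.
Since E is radial and uniform over the curved surface, Φ = E·2πrL = Q_enc/ε₀ = λ_enc L/ε₀.
E = |λ_enc|/(2πε₀r) = (2.682e-4)/(2π·8.85×10^-12·0.259) = 1.86e7 N/C.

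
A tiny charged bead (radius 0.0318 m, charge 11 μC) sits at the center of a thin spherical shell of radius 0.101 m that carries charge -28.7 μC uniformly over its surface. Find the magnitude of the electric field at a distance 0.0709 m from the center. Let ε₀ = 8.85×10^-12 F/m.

By spherical symmetry E is radial; choose a Gaussian sphere of radius r = 0.0709 m (between the bodies, 0.0318 m < r < 0.101 m).
The shell at 0.101 m lies outside the Gaussian surface, so Q_enc = 11 μC = 1.10e-5 C.
Since E is radial and uniform over the Gaussian sphere, Φ = E·4πr² = Q_enc/ε₀.
E = |Q_enc|/(4πε₀r²) = (1.10×10^-5)/(4π·8.85×10^-12·(0.0709)²) = 1.97×10^7 N/C.

E ≈ 1.97×10^7 N/C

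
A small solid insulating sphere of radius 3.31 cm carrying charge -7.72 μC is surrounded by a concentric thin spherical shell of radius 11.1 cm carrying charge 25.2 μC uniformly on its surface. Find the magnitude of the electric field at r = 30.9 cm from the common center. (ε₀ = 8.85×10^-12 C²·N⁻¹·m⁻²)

1.65×10^6 V/m

Symmetry ⇒ E = E(r) r̂. Gaussian sphere of radius r = 30.9 cm (r > 11.1 cm, enclosing both).
Q_enc = (-7.72 μC) + (25.2 μC) = 1.748×10^-5 C.
Gauss's law: E·4πr² = Q_enc/ε₀.
E = |Q_enc|/(4πε₀r²) = (1.748e-5)/(4π·8.85×10^-12·(0.309)²) = 1.65e6 N/C.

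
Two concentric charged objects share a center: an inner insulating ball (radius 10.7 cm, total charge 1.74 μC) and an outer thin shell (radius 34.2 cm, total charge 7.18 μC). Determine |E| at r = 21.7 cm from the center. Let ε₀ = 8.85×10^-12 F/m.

E = 3.32×10^5 V/m

Take a concentric spherical Gaussian surface of radius r = 21.7 cm (between the bodies, 10.7 cm < r < 34.2 cm).
The shell at 34.2 cm lies outside the Gaussian surface, so Q_enc = 1.74 μC = 1.74e-6 C.
Since E is radial and uniform over the Gaussian sphere, Φ = E·4πr² = Q_enc/ε₀.
E = |Q_enc|/(4πε₀r²) = (1.74e-6)/(4π·8.85×10^-12·(0.217)²) = 3.32e5 N/C.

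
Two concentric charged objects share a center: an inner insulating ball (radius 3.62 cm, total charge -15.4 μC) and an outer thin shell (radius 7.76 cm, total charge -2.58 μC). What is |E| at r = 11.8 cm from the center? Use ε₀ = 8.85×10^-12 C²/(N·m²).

By spherical symmetry E is radial; choose a Gaussian sphere of radius r = 11.8 cm (r > 7.76 cm, enclosing both).
Q_enc = (-15.4 μC) + (-2.58 μC) = -1.798×10^-5 C.
Since E is radial and uniform over the Gaussian sphere, Φ = E·4πr² = Q_enc/ε₀.
E = |Q_enc|/(4πε₀r²) = (1.798e-5)/(4π·8.85×10^-12·(0.118)²) = 1.16e7 N/C.

|E| = 1.16×10^7 N/C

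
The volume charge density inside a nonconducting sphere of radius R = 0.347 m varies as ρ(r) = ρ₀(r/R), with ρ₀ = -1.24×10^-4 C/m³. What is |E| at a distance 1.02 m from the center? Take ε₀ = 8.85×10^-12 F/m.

Use a concentric Gaussian sphere at r = 1.02 m (r > R, all charge enclosed).
Q_enc = 4π ∫₀^R ρ₀(r'/R)^1 r'² dr' = 4πρ₀R³/4 = -1.628×10^-5 C.
Gauss's law: E·4πr² = Q_enc/ε₀.
E = |Q_enc|/(4πε₀r²) = (1.628×10^-5)/(4π·8.85×10^-12·(1.02)²) = 1.41e5 N/C.

E ≈ 1.41×10^5 N/C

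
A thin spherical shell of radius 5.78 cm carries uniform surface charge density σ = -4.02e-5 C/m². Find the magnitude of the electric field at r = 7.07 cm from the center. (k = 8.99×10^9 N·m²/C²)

3.04×10^6 V/m

Take a concentric spherical Gaussian surface of radius r = 7.07 cm (r > 5.78 cm).
The entire shell is enclosed: Q_enc = σ·4πR² = (-4.02×10^-5)·4π·(0.0578)² = -1.688×10^-6 C.
By Gauss's law, ∮E·dA = E·4πr² = Q_enc/ε₀.
E = k|Q_enc|/r² = (8.99×10^9)(1.688×10^-6)/(0.0707)² = 3.04×10^6 N/C.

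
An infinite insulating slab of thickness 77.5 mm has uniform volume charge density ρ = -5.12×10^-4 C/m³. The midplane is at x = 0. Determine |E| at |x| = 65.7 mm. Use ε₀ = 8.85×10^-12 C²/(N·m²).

The point |x| = 65.7 mm lies outside the slab (half-thickness 0.03875 m). A symmetric pillbox spanning the full slab encloses Q_enc = ρ·d·A.
Flux = 2EA ⇒ E = |ρ|d/(2ε₀), independent of distance outside.
E = (5.12e-4)(0.0775)/(2·8.85×10^-12) = 2.24×10^6 N/C.

E = 2.24×10^6 N/C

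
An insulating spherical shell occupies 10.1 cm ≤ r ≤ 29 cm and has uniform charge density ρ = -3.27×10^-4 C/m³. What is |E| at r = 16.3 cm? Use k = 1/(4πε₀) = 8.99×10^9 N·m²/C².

Take a concentric spherical Gaussian surface of radius r = 16.3 cm (within the shell material, 10.1 cm < r < 29 cm).
Only the shell between 10.1 cm and r is enclosed: Q_enc = ρ·(4π/3)(r³ − a³) = (-3.27×10^-4)·(4π/3)·((0.163)³ − (0.101)³) = -4.521×10^-6 C.
Since E is radial and uniform over the Gaussian sphere, Φ = E·4πr² = Q_enc/ε₀.
E = k|Q_enc|/r² = (8.99×10^9)(4.521×10^-6)/(0.163)² = 1.53×10^6 N/C.

E = 1.53×10^6 N/C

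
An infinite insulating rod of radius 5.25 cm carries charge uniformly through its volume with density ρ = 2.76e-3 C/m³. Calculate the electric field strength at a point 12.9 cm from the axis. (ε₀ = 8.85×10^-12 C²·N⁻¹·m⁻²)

Take a coaxial cylindrical Gaussian surface of radius r = 12.9 cm and length L (r > 5.25 cm, full cross-section enclosed).
λ_enc = ρ·πR² = (2.76×10^-3)π(0.0525)² = 2.39×10^-5 C/m.
Since E is radial and uniform over the curved surface, Φ = E·2πrL = Q_enc/ε₀ = λ_enc L/ε₀.
E = |λ_enc|/(2πε₀r) = (2.39e-5)/(2π·8.85×10^-12·0.129) = 3.33×10^6 N/C.

E ≈ 3.33×10^6 N/C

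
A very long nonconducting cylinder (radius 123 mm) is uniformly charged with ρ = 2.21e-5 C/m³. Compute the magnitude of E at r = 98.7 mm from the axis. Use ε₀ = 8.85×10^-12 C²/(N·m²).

|E| ≈ 1.23×10^5 V/m

Choose a coaxial cylinder of radius r = 98.7 mm (arbitrary length L) as the Gaussian surface (r < R).
Enclosed charge per unit length: λ_enc = ρ·πr² = (2.21×10^-5)π(0.0987)² = 6.764×10^-7 C/m.
By Gauss's law (flux through the curved wall only), E·2πrL = λ_enc L/ε₀.
E = |λ_enc|/(2πε₀r) = (6.764×10^-7)/(2π·8.85×10^-12·0.0987) = 1.23e5 N/C.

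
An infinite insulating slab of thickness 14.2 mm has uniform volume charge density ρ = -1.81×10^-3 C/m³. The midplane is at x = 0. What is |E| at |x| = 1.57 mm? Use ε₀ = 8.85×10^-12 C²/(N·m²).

E ≈ 3.21×10^5 V/m

By symmetry E is perpendicular to the slab. A Gaussian pillbox from −1.57 mm to +1.57 mm (face area A) lies entirely within the slab.
Q_enc = ρ·(2x)·A and flux = 2EA, so 2EA = 2ρxA/ε₀ ⇒ E = |ρ|x/ε₀.
E = (1.81×10^-3)(0.00157)/(8.85×10^-12) = 3.21×10^5 N/C.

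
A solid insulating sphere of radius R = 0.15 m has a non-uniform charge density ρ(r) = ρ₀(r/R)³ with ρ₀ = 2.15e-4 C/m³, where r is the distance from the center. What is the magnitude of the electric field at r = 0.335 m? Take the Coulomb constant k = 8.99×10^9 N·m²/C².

Use a concentric Gaussian sphere at r = 0.335 m (r > R, all charge enclosed).
Q_enc = 4π ∫₀^R ρ₀(r'/R)^3 r'² dr' = 4πρ₀R³/6 = 1.52×10^-6 C.
Gauss's law: E·4πr² = Q_enc/ε₀.
E = k|Q_enc|/r² = (8.99×10^9)(1.52e-6)/(0.335)² = 1.22×10^5 N/C.

E ≈ 1.22×10^5 V/m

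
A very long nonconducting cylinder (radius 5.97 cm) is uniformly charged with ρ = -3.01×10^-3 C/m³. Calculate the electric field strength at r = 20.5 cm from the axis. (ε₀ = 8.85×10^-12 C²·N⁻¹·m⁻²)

Take a coaxial cylindrical Gaussian surface of radius r = 20.5 cm and length L (r > 5.97 cm, full cross-section enclosed).
λ_enc = ρ·πR² = (-3.01e-3)π(0.0597)² = -3.37×10^-5 C/m.
Since E is radial and uniform over the curved surface, Φ = E·2πrL = Q_enc/ε₀ = λ_enc L/ε₀.
E = |λ_enc|/(2πε₀r) = (3.37×10^-5)/(2π·8.85×10^-12·0.205) = 2.96×10^6 N/C.

2.96×10^6 N/C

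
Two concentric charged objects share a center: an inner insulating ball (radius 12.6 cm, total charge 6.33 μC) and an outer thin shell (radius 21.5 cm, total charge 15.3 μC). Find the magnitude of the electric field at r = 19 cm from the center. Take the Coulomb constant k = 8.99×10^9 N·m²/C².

E = 1.58e6 N/C

Use a concentric Gaussian sphere at r = 19 cm (between the bodies, 12.6 cm < r < 21.5 cm).
Only the inner charge is enclosed; the outer shell contributes nothing inside itself. Q_enc = 6.33 μC = 6.33×10^-6 C.
Applying ∮E·dA = Q_enc/ε₀ with Φ = E(4πr²):
E = k|Q_enc|/r² = (8.99×10^9)(6.33e-6)/(0.19)² = 1.58×10^6 N/C.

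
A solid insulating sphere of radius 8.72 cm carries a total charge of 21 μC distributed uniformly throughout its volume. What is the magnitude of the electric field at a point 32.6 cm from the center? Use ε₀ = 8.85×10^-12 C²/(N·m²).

Use a concentric Gaussian sphere at r = 32.6 cm (r > R, so the entire charge is enclosed).
Q_enc = 21 μC = 2.10×10^-5 C.
Gauss's law: E·4πr² = Q_enc/ε₀.
E = |Q_enc|/(4πε₀r²) = (2.10×10^-5)/(4π·8.85×10^-12·(0.326)²) = 1.78×10^6 N/C.

1.78e6 N/C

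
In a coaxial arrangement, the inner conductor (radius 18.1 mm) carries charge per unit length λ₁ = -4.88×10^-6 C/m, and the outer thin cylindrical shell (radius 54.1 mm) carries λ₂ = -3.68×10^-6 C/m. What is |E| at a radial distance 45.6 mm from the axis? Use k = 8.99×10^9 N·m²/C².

Coaxial Gaussian cylinder, radius r = 45.6 mm, length L (between the conductors, 18.1 mm < r < 54.1 mm).
Only the inner wire is enclosed; the outer shell contributes nothing inside itself. λ_enc = λ₁ = -4.88e-6 C/m.
Applying ∮E·dA = Q_enc/ε₀ with the end caps contributing no flux:
E = 2k|λ_enc|/r = 2(8.99×10^9)(4.88×10^-6)/(0.0456) = 1.92×10^6 N/C.

1.92×10^6 N/C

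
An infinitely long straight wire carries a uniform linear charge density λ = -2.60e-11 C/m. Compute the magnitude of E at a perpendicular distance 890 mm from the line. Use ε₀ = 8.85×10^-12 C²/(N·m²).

Choose a coaxial cylinder of radius r = 890 mm (arbitrary length L) as the Gaussian surface.
Q_enc = λL, so λ_enc = -2.60e-11 C/m.
Since E is radial and uniform over the curved surface, Φ = E·2πrL = Q_enc/ε₀ = λ_enc L/ε₀.
E = |λ_enc|/(2πε₀r) = (2.60×10^-11)/(2π·8.85×10^-12·0.89) = 0.525 N/C.

E ≈ 0.525 N/C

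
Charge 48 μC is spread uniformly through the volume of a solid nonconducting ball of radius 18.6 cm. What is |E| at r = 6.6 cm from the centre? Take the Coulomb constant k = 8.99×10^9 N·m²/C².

Take a concentric spherical Gaussian surface of radius r = 6.6 cm (r < R).
For a uniform sphere the enclosed fraction is (r/R)³, so Q_enc = (48 μC)(0.066/0.186)³ = 2.145×10^-6 C.
Gauss's law: E·4πr² = Q_enc/ε₀.
E = k|Q_enc|/r² = (8.99×10^9)(2.145×10^-6)/(0.066)² = 4.43e6 N/C.

|E| ≈ 4.43×10^6 N/C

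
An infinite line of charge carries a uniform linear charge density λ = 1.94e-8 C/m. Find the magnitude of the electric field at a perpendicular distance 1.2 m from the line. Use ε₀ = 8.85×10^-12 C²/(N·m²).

Choose a coaxial cylinder of radius r = 1.2 m (arbitrary length L) as the Gaussian surface.
Q_enc = λL, so λ_enc = 1.94×10^-8 C/m.
By Gauss's law (flux through the curved wall only), E·2πrL = λ_enc L/ε₀.
E = |λ_enc|/(2πε₀r) = (1.94e-8)/(2π·8.85×10^-12·1.2) = 291 N/C.

E = 291 N/C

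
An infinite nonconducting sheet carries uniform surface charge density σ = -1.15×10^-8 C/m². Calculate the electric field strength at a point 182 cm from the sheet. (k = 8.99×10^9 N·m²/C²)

|E| ≈ 650 N/C

The symmetry is planar: E is normal to the sheet and the same magnitude on both sides. Take a pillbox straddling the sheet with end-cap area A.
Only the two end caps contribute flux: Φ = 2EA. With Q_enc = σA, Gauss's law gives E = |σ|/(2ε₀).
E = 2πk|σ| = 2π(8.99×10^9)(1.15e-8) = 650 N/C.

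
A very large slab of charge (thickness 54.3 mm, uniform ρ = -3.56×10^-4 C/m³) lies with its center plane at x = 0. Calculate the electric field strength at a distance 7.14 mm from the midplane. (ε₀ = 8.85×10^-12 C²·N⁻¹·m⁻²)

|E| = 2.87×10^5 N/C

By symmetry E is perpendicular to the slab. A Gaussian pillbox from −7.14 mm to +7.14 mm (face area A) lies entirely within the slab.
Q_enc = ρ·(2x)·A and flux = 2EA, so 2EA = 2ρxA/ε₀ ⇒ E = |ρ|x/ε₀.
E = (3.56×10^-4)(0.00714)/(8.85×10^-12) = 2.87×10^5 N/C.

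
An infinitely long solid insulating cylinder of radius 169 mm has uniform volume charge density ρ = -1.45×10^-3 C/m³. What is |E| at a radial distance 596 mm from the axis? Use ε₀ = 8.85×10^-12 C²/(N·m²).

|E| = 3.93×10^6 N/C

Take a coaxial cylindrical Gaussian surface of radius r = 596 mm and length L (r > 169 mm, full cross-section enclosed).
λ_enc = ρ·πR² = (-1.45×10^-3)π(0.169)² = -1.301×10^-4 C/m.
By Gauss's law (flux through the curved wall only), E·2πrL = λ_enc L/ε₀.
E = |λ_enc|/(2πε₀r) = (1.301e-4)/(2π·8.85×10^-12·0.596) = 3.93e6 N/C.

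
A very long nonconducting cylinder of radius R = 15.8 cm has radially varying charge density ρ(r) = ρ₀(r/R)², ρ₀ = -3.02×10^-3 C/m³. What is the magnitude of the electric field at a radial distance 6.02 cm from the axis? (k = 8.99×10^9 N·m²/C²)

|E| ≈ 7.45e5 N/C

By cylindrical symmetry E is radial; use a coaxial Gaussian cylinder of radius 6.02 cm and length L (r < R).
Integrating ρ over the cross-section to radius r: λ_enc = (2πρ₀/R²) ∫₀^r r'^3 dr' = 2πρ₀ r^4/(4·R²) = -2.496×10^-6 C/m.
Gauss's law: E·2πrL = λ_enc L/ε₀.
E = 2k|λ_enc|/r = 2(8.99×10^9)(2.496×10^-6)/(0.0602) = 7.45×10^5 N/C.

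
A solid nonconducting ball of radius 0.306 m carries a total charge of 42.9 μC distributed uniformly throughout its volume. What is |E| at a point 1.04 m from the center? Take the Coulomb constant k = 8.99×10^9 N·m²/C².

By spherical symmetry E is radial; choose a Gaussian sphere of radius r = 1.04 m (r > R, so the entire charge is enclosed).
Q_enc = 42.9 μC = 4.29×10^-5 C.
Gauss's law: E·4πr² = Q_enc/ε₀.
E = k|Q_enc|/r² = (8.99×10^9)(4.29×10^-5)/(1.04)² = 3.57×10^5 N/C.

|E| ≈ 3.57e5 V/m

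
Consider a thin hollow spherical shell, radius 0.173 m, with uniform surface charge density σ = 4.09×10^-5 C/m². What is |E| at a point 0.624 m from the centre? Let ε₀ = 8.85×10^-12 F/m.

E = 3.55×10^5 N/C

By spherical symmetry E is radial; choose a Gaussian sphere of radius r = 0.624 m (r > 0.173 m).
The entire shell is enclosed: Q_enc = σ·4πR² = (4.09e-5)·4π·(0.173)² = 1.538e-5 C.
Since E is radial and uniform over the Gaussian sphere, Φ = E·4πr² = Q_enc/ε₀.
E = |Q_enc|/(4πε₀r²) = (1.538×10^-5)/(4π·8.85×10^-12·(0.624)²) = 3.55×10^5 N/C.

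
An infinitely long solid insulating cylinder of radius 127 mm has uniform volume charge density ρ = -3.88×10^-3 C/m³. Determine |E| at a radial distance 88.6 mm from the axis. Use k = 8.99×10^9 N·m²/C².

E ≈ 1.94×10^7 V/m

Take a coaxial cylindrical Gaussian surface of radius r = 88.6 mm and length L (r < R).
Enclosed charge per unit length: λ_enc = ρ·πr² = (-3.88e-3)π(0.0886)² = -9.569×10^-5 C/m.
Since E is radial and uniform over the curved surface, Φ = E·2πrL = Q_enc/ε₀ = λ_enc L/ε₀.
E = 2k|λ_enc|/r = 2(8.99×10^9)(9.569×10^-5)/(0.0886) = 1.94e7 N/C.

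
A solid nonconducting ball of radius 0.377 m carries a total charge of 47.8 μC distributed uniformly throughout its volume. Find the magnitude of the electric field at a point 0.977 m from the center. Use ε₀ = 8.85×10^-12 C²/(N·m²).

Symmetry ⇒ E = E(r) r̂. Gaussian sphere of radius r = 0.977 m (r > R, so the entire charge is enclosed).
Q_enc = 47.8 μC = 4.78e-5 C.
Gauss's law: E·4πr² = Q_enc/ε₀.
E = |Q_enc|/(4πε₀r²) = (4.78e-5)/(4π·8.85×10^-12·(0.977)²) = 4.50e5 N/C.

|E| = 4.50×10^5 V/m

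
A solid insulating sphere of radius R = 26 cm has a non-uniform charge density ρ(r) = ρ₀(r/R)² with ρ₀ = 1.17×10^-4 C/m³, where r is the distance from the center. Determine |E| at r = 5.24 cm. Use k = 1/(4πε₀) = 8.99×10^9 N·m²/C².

By spherical symmetry E is radial; choose a Gaussian sphere of radius r = 5.24 cm (r < R).
Integrate the density: Q_enc = 4π ∫₀^r ρ₀(r'/R)^2 r'² dr' = 4πρ₀ r^5/(5·R²) = 1.718e-9 C.
Since E is radial and uniform over the Gaussian sphere, Φ = E·4πr² = Q_enc/ε₀.
E = k|Q_enc|/r² = (8.99×10^9)(1.718×10^-9)/(0.0524)² = 5.63e3 N/C.

E = 5.63×10^3 V/m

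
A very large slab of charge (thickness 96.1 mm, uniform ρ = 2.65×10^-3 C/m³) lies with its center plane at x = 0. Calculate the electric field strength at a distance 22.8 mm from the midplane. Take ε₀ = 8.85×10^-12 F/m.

By symmetry E is perpendicular to the slab. A Gaussian pillbox from −22.8 mm to +22.8 mm (face area A) lies entirely within the slab.
Q_enc = ρ·(2x)·A and flux = 2EA, so 2EA = 2ρxA/ε₀ ⇒ E = |ρ|x/ε₀.
E = (2.65e-3)(0.0228)/(8.85×10^-12) = 6.83×10^6 N/C.

E ≈ 6.83e6 N/C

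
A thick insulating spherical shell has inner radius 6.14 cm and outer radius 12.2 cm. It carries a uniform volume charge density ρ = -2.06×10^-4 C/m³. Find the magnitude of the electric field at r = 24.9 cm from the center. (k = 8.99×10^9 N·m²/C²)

Use a concentric Gaussian sphere at r = 24.9 cm (r > 12.2 cm, enclosing the whole shell).
Q_enc = ρ·(4π/3)(b³ − a³) = (-2.06e-4)·(4π/3)·((0.122)³ − (0.0614)³) = -1.367e-6 C.
Since E is radial and uniform over the Gaussian sphere, Φ = E·4πr² = Q_enc/ε₀.
E = k|Q_enc|/r² = (8.99×10^9)(1.367×10^-6)/(0.249)² = 1.98×10^5 N/C.

|E| = 1.98×10^5 N/C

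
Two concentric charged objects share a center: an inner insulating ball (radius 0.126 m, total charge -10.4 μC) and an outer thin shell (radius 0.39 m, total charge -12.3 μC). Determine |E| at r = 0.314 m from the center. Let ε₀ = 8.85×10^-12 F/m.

E = 9.48×10^5 V/m

By spherical symmetry E is radial; choose a Gaussian sphere of radius r = 0.314 m (between the bodies, 0.126 m < r < 0.39 m).
The shell at 0.39 m lies outside the Gaussian surface, so Q_enc = -10.4 μC = -1.04×10^-5 C.
Gauss's law: E·4πr² = Q_enc/ε₀.
E = |Q_enc|/(4πε₀r²) = (1.04×10^-5)/(4π·8.85×10^-12·(0.314)²) = 9.48e5 N/C.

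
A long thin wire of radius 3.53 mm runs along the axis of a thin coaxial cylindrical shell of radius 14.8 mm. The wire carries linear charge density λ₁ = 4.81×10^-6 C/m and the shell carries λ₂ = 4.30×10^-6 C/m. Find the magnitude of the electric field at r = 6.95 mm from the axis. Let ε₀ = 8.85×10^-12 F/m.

Coaxial Gaussian cylinder, radius r = 6.95 mm, length L (between the conductors, 3.53 mm < r < 14.8 mm).
The shell at 14.8 mm lies outside the Gaussian surface, so λ_enc = λ₁ = 4.81e-6 C/m.
By Gauss's law (flux through the curved wall only), E·2πrL = λ_enc L/ε₀.
E = |λ_enc|/(2πε₀r) = (4.81×10^-6)/(2π·8.85×10^-12·0.00695) = 1.24×10^7 N/C.

|E| ≈ 1.24e7 N/C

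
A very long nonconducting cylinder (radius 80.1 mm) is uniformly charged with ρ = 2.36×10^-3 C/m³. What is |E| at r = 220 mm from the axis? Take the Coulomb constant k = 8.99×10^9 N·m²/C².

|E| = 3.89×10^6 N/C

Coaxial Gaussian cylinder, radius r = 220 mm, length L (r > 80.1 mm, full cross-section enclosed).
λ_enc = ρ·πR² = (2.36×10^-3)π(0.0801)² = 4.757e-5 C/m.
Applying ∮E·dA = Q_enc/ε₀ with the end caps contributing no flux:
E = 2k|λ_enc|/r = 2(8.99×10^9)(4.757×10^-5)/(0.22) = 3.89×10^6 N/C.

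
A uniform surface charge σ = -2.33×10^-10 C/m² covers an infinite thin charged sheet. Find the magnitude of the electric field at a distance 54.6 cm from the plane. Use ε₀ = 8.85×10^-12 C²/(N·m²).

Choose a cylindrical pillbox piercing the sheet, end faces (area A) parallel to it.
Flux Φ = 2EA and Q_enc = σA, so 2EA = σA/ε₀ ⇒ E = |σ|/(2ε₀), independent of distance.
E = |σ|/(2ε₀) = (2.33e-10)/(2·8.85×10^-12) = 13.2 N/C.

|E| ≈ 13.2 N/C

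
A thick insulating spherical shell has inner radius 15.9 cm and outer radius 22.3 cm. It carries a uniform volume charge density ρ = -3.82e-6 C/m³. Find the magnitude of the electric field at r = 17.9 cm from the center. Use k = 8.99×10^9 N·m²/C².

|E| ≈ 7.70×10^3 N/C

Symmetry ⇒ E = E(r) r̂. Gaussian sphere of radius r = 17.9 cm (within the shell material, 15.9 cm < r < 22.3 cm).
Enclosed charge is the volume from a to r: Q_enc = (4π/3)ρ(r³ − a³) = -2.745×10^-8 C.
Applying ∮E·dA = Q_enc/ε₀ with Φ = E(4πr²):
E = k|Q_enc|/r² = (8.99×10^9)(2.745×10^-8)/(0.179)² = 7.70×10^3 N/C.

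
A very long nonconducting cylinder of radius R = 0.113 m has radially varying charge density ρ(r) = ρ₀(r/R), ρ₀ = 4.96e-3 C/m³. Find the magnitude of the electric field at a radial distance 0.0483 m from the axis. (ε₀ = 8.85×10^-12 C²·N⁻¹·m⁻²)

|E| = 3.86×10^6 N/C

By cylindrical symmetry E is radial; use a coaxial Gaussian cylinder of radius 0.0483 m and length L (r < R).
Integrating ρ over the cross-section to radius r: λ_enc = (2πρ₀/R) ∫₀^r r'^2 dr' = 2πρ₀ r^3/(3·R) = 1.036×10^-5 C/m.
Applying ∮E·dA = Q_enc/ε₀ with the end caps contributing no flux:
E = |λ_enc|/(2πε₀r) = (1.036×10^-5)/(2π·8.85×10^-12·0.0483) = 3.86×10^6 N/C.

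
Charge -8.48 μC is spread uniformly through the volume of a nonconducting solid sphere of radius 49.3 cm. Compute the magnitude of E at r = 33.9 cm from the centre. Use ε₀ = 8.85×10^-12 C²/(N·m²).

By spherical symmetry E is radial; choose a Gaussian sphere of radius r = 33.9 cm (r < R).
For a uniform sphere the enclosed fraction is (r/R)³, so Q_enc = (-8.48 μC)(0.339/0.493)³ = -2.757×10^-6 C.
By Gauss's law, ∮E·dA = E·4πr² = Q_enc/ε₀.
E = |Q_enc|/(4πε₀r²) = (2.757×10^-6)/(4π·8.85×10^-12·(0.339)²) = 2.16×10^5 N/C.

|E| ≈ 2.16e5 N/C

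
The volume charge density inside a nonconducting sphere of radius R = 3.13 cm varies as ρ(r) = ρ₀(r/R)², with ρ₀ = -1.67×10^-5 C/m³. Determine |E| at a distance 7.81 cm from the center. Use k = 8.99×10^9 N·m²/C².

Use a concentric Gaussian sphere at r = 7.81 cm (r > R, all charge enclosed).
Q_enc = 4π ∫₀^R ρ₀(r'/R)^2 r'² dr' = 4πρ₀R³/5 = -1.287×10^-9 C.
Applying ∮E·dA = Q_enc/ε₀ with Φ = E(4πr²):
E = k|Q_enc|/r² = (8.99×10^9)(1.287×10^-9)/(0.0781)² = 1.90×10^3 N/C.

E ≈ 1.90×10^3 N/C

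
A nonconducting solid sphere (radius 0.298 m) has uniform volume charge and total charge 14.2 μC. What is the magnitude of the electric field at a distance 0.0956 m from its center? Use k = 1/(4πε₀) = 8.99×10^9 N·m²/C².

Use a concentric Gaussian sphere at r = 0.0956 m (r < R).
For a uniform sphere the enclosed fraction is (r/R)³, so Q_enc = (14.2 μC)(0.0956/0.298)³ = 4.688×10^-7 C.
Gauss's law: E·4πr² = Q_enc/ε₀.
E = k|Q_enc|/r² = (8.99×10^9)(4.688×10^-7)/(0.0956)² = 4.61×10^5 N/C.

E ≈ 4.61×10^5 V/m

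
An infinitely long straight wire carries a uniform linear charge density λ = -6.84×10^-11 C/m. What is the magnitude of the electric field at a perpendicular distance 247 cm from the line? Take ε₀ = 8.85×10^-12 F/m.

Choose a coaxial cylinder of radius r = 247 cm (arbitrary length L) as the Gaussian surface.
Q_enc = λL, so λ_enc = -6.84×10^-11 C/m.
Gauss's law: E·2πrL = λ_enc L/ε₀.
E = |λ_enc|/(2πε₀r) = (6.84×10^-11)/(2π·8.85×10^-12·2.47) = 0.498 N/C.

E ≈ 0.498 V/m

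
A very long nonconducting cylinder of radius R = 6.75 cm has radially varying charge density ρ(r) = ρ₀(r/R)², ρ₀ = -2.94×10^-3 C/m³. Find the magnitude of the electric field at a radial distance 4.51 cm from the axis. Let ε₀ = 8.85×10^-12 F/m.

Choose a coaxial cylinder of radius r = 4.51 cm (arbitrary length L) as the Gaussian surface (r < R).
λ_enc = ∫₀^r ρ(r')·2πr' dr' = (2πρ₀/R²)·r^4/4 = -4.193×10^-6 C/m.
Gauss's law: E·2πrL = λ_enc L/ε₀.
E = |λ_enc|/(2πε₀r) = (4.193×10^-6)/(2π·8.85×10^-12·0.0451) = 1.67×10^6 N/C.

|E| ≈ 1.67×10^6 N/C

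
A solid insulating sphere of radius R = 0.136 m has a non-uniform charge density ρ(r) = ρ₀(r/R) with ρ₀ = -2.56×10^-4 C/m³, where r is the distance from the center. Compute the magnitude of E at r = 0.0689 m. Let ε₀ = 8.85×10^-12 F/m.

|E| ≈ 2.52e5 V/m

By spherical symmetry E is radial; choose a Gaussian sphere of radius r = 0.0689 m (r < R).
Integrate the density: Q_enc = 4π ∫₀^r ρ₀(r'/R)^1 r'² dr' = 4πρ₀ r^4/(4·R) = -1.333e-7 C.
Applying ∮E·dA = Q_enc/ε₀ with Φ = E(4πr²):
E = |Q_enc|/(4πε₀r²) = (1.333×10^-7)/(4π·8.85×10^-12·(0.0689)²) = 2.52×10^5 N/C.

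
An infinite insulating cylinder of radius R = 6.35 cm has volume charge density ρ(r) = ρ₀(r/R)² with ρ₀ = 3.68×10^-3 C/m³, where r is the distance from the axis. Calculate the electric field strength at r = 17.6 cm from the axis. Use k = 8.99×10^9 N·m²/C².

By cylindrical symmetry E is radial; use a coaxial Gaussian cylinder of radius 17.6 cm and length L (r > R, full charge per length enclosed).
λ_enc = 2π ∫₀^R ρ₀(r'/R)^2 r' dr' = 2πρ₀R²/4 = 2.331e-5 C/m.
Since E is radial and uniform over the curved surface, Φ = E·2πrL = Q_enc/ε₀ = λ_enc L/ε₀.
E = 2k|λ_enc|/r = 2(8.99×10^9)(2.331×10^-5)/(0.176) = 2.38×10^6 N/C.

E ≈ 2.38×10^6 N/C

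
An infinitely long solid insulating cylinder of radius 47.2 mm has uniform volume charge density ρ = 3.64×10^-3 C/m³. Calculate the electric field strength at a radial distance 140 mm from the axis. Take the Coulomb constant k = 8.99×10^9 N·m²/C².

E = 3.27e6 N/C

Take a coaxial cylindrical Gaussian surface of radius r = 140 mm and length L (r > 47.2 mm, full cross-section enclosed).
λ_enc = ρ·πR² = (3.64e-3)π(0.0472)² = 2.548e-5 C/m.
By Gauss's law (flux through the curved wall only), E·2πrL = λ_enc L/ε₀.
E = 2k|λ_enc|/r = 2(8.99×10^9)(2.548×10^-5)/(0.14) = 3.27e6 N/C.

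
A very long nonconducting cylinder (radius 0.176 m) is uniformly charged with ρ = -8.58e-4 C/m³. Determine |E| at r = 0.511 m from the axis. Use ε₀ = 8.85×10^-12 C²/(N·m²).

Take a coaxial cylindrical Gaussian surface of radius r = 0.511 m and length L (r > 0.176 m, full cross-section enclosed).
λ_enc = ρ·πR² = (-8.58×10^-4)π(0.176)² = -8.35×10^-5 C/m.
Gauss's law: E·2πrL = λ_enc L/ε₀.
E = |λ_enc|/(2πε₀r) = (8.35×10^-5)/(2π·8.85×10^-12·0.511) = 2.94×10^6 N/C.

|E| = 2.94e6 N/C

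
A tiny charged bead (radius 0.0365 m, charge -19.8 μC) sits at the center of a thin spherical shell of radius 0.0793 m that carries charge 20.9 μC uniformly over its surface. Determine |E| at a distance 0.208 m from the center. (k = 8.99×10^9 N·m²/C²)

|E| ≈ 2.29e5 N/C

Symmetry ⇒ E = E(r) r̂. Gaussian sphere of radius r = 0.208 m (r > 0.0793 m, enclosing both).
Q_enc = (-19.8 μC) + (20.9 μC) = 1.10e-6 C.
By Gauss's law, ∮E·dA = E·4πr² = Q_enc/ε₀.
E = k|Q_enc|/r² = (8.99×10^9)(1.10×10^-6)/(0.208)² = 2.29×10^5 N/C.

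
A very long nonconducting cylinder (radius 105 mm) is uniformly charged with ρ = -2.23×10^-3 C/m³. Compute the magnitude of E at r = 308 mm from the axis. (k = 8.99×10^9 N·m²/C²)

E ≈ 4.51e6 N/C

Coaxial Gaussian cylinder, radius r = 308 mm, length L (r > 105 mm, full cross-section enclosed).
λ_enc = ρ·πR² = (-2.23×10^-3)π(0.105)² = -7.724e-5 C/m.
Applying ∮E·dA = Q_enc/ε₀ with the end caps contributing no flux:
E = 2k|λ_enc|/r = 2(8.99×10^9)(7.724e-5)/(0.308) = 4.51e6 N/C.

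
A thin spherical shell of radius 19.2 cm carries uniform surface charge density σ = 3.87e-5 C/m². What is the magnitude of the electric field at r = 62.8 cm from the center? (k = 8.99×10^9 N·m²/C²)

4.09e5 N/C

Symmetry ⇒ E = E(r) r̂. Gaussian sphere of radius r = 62.8 cm (r > 19.2 cm).
The entire shell is enclosed: Q_enc = σ·4πR² = (3.87×10^-5)·4π·(0.192)² = 1.793×10^-5 C.
Since E is radial and uniform over the Gaussian sphere, Φ = E·4πr² = Q_enc/ε₀.
E = k|Q_enc|/r² = (8.99×10^9)(1.793e-5)/(0.628)² = 4.09×10^5 N/C.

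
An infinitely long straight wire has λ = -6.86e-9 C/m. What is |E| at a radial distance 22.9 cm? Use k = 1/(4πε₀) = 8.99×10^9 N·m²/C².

|E| ≈ 539 N/C

Coaxial Gaussian cylinder, radius r = 22.9 cm, length L.
Q_enc = λL, so λ_enc = -6.86×10^-9 C/m.
Applying ∮E·dA = Q_enc/ε₀ with the end caps contributing no flux:
E = 2k|λ_enc|/r = 2(8.99×10^9)(6.86×10^-9)/(0.229) = 539 N/C.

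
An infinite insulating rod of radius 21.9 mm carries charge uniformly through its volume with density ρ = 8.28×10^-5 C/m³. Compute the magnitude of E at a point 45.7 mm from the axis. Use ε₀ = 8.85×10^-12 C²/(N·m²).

E ≈ 4.91e4 N/C

By cylindrical symmetry E is radial; use a coaxial Gaussian cylinder of radius 45.7 mm and length L (r > 21.9 mm, full cross-section enclosed).
λ_enc = ρ·πR² = (8.28×10^-5)π(0.0219)² = 1.248×10^-7 C/m.
Gauss's law: E·2πrL = λ_enc L/ε₀.
E = |λ_enc|/(2πε₀r) = (1.248e-7)/(2π·8.85×10^-12·0.0457) = 4.91e4 N/C.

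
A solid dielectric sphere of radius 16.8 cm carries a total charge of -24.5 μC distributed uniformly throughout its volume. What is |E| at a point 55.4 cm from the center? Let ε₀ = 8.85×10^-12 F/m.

7.18e5 N/C

By spherical symmetry E is radial; choose a Gaussian sphere of radius r = 55.4 cm (r > R, so the entire charge is enclosed).
Q_enc = -24.5 μC = -2.45×10^-5 C.
Since E is radial and uniform over the Gaussian sphere, Φ = E·4πr² = Q_enc/ε₀.
E = |Q_enc|/(4πε₀r²) = (2.45×10^-5)/(4π·8.85×10^-12·(0.554)²) = 7.18e5 N/C.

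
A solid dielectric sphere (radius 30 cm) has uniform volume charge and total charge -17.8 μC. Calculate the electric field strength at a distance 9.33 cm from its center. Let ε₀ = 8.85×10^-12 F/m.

Take a concentric spherical Gaussian surface of radius r = 9.33 cm (r < R).
For a uniform sphere the enclosed fraction is (r/R)³, so Q_enc = (-17.8 μC)(0.0933/0.3)³ = -5.354×10^-7 C.
Applying ∮E·dA = Q_enc/ε₀ with Φ = E(4πr²):
E = |Q_enc|/(4πε₀r²) = (5.354×10^-7)/(4π·8.85×10^-12·(0.0933)²) = 5.53×10^5 N/C.

|E| ≈ 5.53×10^5 V/m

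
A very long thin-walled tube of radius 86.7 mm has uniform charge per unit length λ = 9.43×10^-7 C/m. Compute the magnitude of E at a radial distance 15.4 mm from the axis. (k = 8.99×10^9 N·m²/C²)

E = 0 (no enclosed charge)

Take a coaxial cylindrical Gaussian surface of radius r = 15.4 mm and length L (r < 86.7 mm, inside the shell).
All the surface charge lies outside this cylinder: Q_enc = 0, hence E = 0.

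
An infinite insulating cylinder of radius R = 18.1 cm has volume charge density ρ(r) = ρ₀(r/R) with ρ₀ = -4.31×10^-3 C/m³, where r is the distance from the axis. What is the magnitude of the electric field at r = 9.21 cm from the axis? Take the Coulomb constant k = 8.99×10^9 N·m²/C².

|E| ≈ 7.61×10^6 N/C

Coaxial Gaussian cylinder, radius r = 9.21 cm, length L (r < R).
λ_enc = ∫₀^r ρ(r')·2πr' dr' = (2πρ₀/R)·r^3/3 = -3.896×10^-5 C/m.
Since E is radial and uniform over the curved surface, Φ = E·2πrL = Q_enc/ε₀ = λ_enc L/ε₀.
E = 2k|λ_enc|/r = 2(8.99×10^9)(3.896×10^-5)/(0.0921) = 7.61×10^6 N/C.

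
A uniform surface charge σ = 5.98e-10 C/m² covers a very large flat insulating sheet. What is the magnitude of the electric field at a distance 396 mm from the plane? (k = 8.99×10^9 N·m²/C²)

E = 33.8 N/C

Choose a cylindrical pillbox piercing the sheet, end faces (area A) parallel to it.
Only the two end caps contribute flux: Φ = 2EA. With Q_enc = σA, Gauss's law gives E = |σ|/(2ε₀).
E = 2πk|σ| = 2π(8.99×10^9)(5.98×10^-10) = 33.8 N/C.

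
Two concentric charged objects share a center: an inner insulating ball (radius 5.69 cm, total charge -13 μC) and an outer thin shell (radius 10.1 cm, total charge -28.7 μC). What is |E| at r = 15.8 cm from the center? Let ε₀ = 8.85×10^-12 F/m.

E ≈ 1.50×10^7 N/C

Symmetry ⇒ E = E(r) r̂. Gaussian sphere of radius r = 15.8 cm (r > 10.1 cm, enclosing both).
Q_enc = (-13 μC) + (-28.7 μC) = -4.17×10^-5 C.
Since E is radial and uniform over the Gaussian sphere, Φ = E·4πr² = Q_enc/ε₀.
E = |Q_enc|/(4πε₀r²) = (4.17e-5)/(4π·8.85×10^-12·(0.158)²) = 1.50×10^7 N/C.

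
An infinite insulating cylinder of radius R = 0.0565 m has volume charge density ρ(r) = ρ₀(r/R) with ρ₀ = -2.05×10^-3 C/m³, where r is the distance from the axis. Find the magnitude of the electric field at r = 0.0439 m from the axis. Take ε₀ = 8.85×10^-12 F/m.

E ≈ 2.63×10^6 V/m

Coaxial Gaussian cylinder, radius r = 0.0439 m, length L (r < R).
λ_enc = ∫₀^r ρ(r')·2πr' dr' = (2πρ₀/R)·r^3/3 = -6.429×10^-6 C/m.
By Gauss's law (flux through the curved wall only), E·2πrL = λ_enc L/ε₀.
E = |λ_enc|/(2πε₀r) = (6.429×10^-6)/(2π·8.85×10^-12·0.0439) = 2.63e6 N/C.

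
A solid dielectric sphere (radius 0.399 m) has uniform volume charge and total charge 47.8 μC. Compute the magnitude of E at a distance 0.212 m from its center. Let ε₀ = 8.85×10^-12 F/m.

E ≈ 1.43×10^6 N/C

Take a concentric spherical Gaussian surface of radius r = 0.212 m (r < R).
Only the charge within r is enclosed: Q_enc = Q·(r/R)³ = (47.8 μC)·(0.212 m/0.399 m)³ = 7.17e-6 C.
Applying ∮E·dA = Q_enc/ε₀ with Φ = E(4πr²):
E = |Q_enc|/(4πε₀r²) = (7.17e-6)/(4π·8.85×10^-12·(0.212)²) = 1.43×10^6 N/C.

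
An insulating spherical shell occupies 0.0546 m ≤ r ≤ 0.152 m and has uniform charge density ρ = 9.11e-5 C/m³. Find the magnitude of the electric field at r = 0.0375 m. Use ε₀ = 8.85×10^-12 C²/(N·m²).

|E| = 0 N/C

Use a concentric Gaussian sphere at r = 0.0375 m (r < 0.0546 m, inside the empty cavity).
Q_enc = 0 (all charge lies at larger r); Gauss's law gives E = 0.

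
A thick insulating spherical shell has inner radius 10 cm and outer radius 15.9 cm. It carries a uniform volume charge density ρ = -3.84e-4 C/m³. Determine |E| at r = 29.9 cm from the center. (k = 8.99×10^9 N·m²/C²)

E ≈ 4.88×10^5 V/m

Use a concentric Gaussian sphere at r = 29.9 cm (r > 15.9 cm, enclosing the whole shell).
Q_enc = ρ·(4π/3)(b³ − a³) = (-3.84×10^-4)·(4π/3)·((0.159)³ − (0.1)³) = -4.857e-6 C.
Gauss's law: E·4πr² = Q_enc/ε₀.
E = k|Q_enc|/r² = (8.99×10^9)(4.857e-6)/(0.299)² = 4.88e5 N/C.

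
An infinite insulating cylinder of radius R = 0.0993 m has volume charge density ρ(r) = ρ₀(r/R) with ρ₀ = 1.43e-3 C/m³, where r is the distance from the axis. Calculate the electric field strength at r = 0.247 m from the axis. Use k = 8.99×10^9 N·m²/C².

By cylindrical symmetry E is radial; use a coaxial Gaussian cylinder of radius 0.247 m and length L (r > R, full charge per length enclosed).
λ_enc = 2π ∫₀^R ρ₀(r'/R)^1 r' dr' = 2πρ₀R²/3 = 2.953e-5 C/m.
Applying ∮E·dA = Q_enc/ε₀ with the end caps contributing no flux:
E = 2k|λ_enc|/r = 2(8.99×10^9)(2.953e-5)/(0.247) = 2.15×10^6 N/C.

E = 2.15×10^6 N/C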